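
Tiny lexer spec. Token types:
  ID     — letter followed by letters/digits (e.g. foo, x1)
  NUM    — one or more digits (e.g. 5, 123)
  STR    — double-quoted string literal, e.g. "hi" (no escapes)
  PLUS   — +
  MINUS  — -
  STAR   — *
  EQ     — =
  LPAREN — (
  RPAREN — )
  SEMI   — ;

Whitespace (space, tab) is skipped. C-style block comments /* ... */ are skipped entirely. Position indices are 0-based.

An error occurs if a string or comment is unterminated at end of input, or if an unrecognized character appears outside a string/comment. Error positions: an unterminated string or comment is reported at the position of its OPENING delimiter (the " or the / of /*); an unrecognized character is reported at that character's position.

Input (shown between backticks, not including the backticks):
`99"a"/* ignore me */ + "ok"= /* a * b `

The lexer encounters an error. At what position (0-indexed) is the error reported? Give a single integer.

pos=0: emit NUM '99' (now at pos=2)
pos=2: enter STRING mode
pos=2: emit STR "a" (now at pos=5)
pos=5: enter COMMENT mode (saw '/*')
exit COMMENT mode (now at pos=20)
pos=21: emit PLUS '+'
pos=23: enter STRING mode
pos=23: emit STR "ok" (now at pos=27)
pos=27: emit EQ '='
pos=29: enter COMMENT mode (saw '/*')
pos=29: ERROR — unterminated comment (reached EOF)

Answer: 29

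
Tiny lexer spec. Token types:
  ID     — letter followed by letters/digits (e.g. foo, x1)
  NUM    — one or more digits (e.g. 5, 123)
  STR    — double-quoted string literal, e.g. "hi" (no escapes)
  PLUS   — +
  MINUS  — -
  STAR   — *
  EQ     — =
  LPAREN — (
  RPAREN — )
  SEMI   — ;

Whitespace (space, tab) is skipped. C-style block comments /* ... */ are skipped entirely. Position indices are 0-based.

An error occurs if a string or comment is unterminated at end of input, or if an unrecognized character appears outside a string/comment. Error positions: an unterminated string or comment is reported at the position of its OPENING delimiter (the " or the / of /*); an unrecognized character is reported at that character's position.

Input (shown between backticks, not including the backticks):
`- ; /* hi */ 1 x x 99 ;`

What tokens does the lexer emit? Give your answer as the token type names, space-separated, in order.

pos=0: emit MINUS '-'
pos=2: emit SEMI ';'
pos=4: enter COMMENT mode (saw '/*')
exit COMMENT mode (now at pos=12)
pos=13: emit NUM '1' (now at pos=14)
pos=15: emit ID 'x' (now at pos=16)
pos=17: emit ID 'x' (now at pos=18)
pos=19: emit NUM '99' (now at pos=21)
pos=22: emit SEMI ';'
DONE. 7 tokens: [MINUS, SEMI, NUM, ID, ID, NUM, SEMI]

Answer: MINUS SEMI NUM ID ID NUM SEMI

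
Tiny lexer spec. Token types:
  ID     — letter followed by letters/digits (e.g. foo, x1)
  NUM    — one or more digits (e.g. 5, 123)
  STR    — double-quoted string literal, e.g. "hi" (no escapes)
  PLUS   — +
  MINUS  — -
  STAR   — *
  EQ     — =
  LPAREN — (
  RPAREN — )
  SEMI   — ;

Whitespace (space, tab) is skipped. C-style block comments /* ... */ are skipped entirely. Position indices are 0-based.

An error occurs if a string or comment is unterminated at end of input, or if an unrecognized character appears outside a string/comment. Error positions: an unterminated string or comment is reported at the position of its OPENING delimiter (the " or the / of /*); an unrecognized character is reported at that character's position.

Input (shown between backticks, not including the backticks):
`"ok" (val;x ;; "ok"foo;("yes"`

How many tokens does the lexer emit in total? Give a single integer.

Answer: 12

Derivation:
pos=0: enter STRING mode
pos=0: emit STR "ok" (now at pos=4)
pos=5: emit LPAREN '('
pos=6: emit ID 'val' (now at pos=9)
pos=9: emit SEMI ';'
pos=10: emit ID 'x' (now at pos=11)
pos=12: emit SEMI ';'
pos=13: emit SEMI ';'
pos=15: enter STRING mode
pos=15: emit STR "ok" (now at pos=19)
pos=19: emit ID 'foo' (now at pos=22)
pos=22: emit SEMI ';'
pos=23: emit LPAREN '('
pos=24: enter STRING mode
pos=24: emit STR "yes" (now at pos=29)
DONE. 12 tokens: [STR, LPAREN, ID, SEMI, ID, SEMI, SEMI, STR, ID, SEMI, LPAREN, STR]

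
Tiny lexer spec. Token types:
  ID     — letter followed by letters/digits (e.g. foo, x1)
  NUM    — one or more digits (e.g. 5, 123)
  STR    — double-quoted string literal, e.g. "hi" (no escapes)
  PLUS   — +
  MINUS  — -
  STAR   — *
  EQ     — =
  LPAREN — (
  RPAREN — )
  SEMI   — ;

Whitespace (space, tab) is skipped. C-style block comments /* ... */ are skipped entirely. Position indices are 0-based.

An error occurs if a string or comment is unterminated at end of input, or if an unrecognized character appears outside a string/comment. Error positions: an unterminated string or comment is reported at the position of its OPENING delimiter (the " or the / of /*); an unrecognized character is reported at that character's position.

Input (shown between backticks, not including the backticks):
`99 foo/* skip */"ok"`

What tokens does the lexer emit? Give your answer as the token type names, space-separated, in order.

Answer: NUM ID STR

Derivation:
pos=0: emit NUM '99' (now at pos=2)
pos=3: emit ID 'foo' (now at pos=6)
pos=6: enter COMMENT mode (saw '/*')
exit COMMENT mode (now at pos=16)
pos=16: enter STRING mode
pos=16: emit STR "ok" (now at pos=20)
DONE. 3 tokens: [NUM, ID, STR]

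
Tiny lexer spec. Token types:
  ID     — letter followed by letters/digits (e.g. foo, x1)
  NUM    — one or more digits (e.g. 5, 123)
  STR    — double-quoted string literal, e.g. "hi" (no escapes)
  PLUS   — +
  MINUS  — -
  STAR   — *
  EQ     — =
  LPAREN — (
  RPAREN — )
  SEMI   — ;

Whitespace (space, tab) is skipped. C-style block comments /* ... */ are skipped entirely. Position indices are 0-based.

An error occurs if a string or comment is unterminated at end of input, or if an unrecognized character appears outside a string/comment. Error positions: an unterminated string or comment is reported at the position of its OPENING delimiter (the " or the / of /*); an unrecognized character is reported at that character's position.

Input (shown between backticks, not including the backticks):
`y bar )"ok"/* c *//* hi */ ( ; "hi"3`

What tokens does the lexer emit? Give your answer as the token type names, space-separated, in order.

Answer: ID ID RPAREN STR LPAREN SEMI STR NUM

Derivation:
pos=0: emit ID 'y' (now at pos=1)
pos=2: emit ID 'bar' (now at pos=5)
pos=6: emit RPAREN ')'
pos=7: enter STRING mode
pos=7: emit STR "ok" (now at pos=11)
pos=11: enter COMMENT mode (saw '/*')
exit COMMENT mode (now at pos=18)
pos=18: enter COMMENT mode (saw '/*')
exit COMMENT mode (now at pos=26)
pos=27: emit LPAREN '('
pos=29: emit SEMI ';'
pos=31: enter STRING mode
pos=31: emit STR "hi" (now at pos=35)
pos=35: emit NUM '3' (now at pos=36)
DONE. 8 tokens: [ID, ID, RPAREN, STR, LPAREN, SEMI, STR, NUM]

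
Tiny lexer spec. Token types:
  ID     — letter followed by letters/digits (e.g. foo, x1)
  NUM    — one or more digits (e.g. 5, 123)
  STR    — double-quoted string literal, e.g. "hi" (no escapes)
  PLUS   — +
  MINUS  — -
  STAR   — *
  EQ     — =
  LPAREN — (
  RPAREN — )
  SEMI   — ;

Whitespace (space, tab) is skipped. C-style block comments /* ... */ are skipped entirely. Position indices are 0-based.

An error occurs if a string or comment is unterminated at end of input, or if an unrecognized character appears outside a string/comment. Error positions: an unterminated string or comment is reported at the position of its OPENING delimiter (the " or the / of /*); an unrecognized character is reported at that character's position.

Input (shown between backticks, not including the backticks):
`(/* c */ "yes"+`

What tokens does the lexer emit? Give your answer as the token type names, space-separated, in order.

Answer: LPAREN STR PLUS

Derivation:
pos=0: emit LPAREN '('
pos=1: enter COMMENT mode (saw '/*')
exit COMMENT mode (now at pos=8)
pos=9: enter STRING mode
pos=9: emit STR "yes" (now at pos=14)
pos=14: emit PLUS '+'
DONE. 3 tokens: [LPAREN, STR, PLUS]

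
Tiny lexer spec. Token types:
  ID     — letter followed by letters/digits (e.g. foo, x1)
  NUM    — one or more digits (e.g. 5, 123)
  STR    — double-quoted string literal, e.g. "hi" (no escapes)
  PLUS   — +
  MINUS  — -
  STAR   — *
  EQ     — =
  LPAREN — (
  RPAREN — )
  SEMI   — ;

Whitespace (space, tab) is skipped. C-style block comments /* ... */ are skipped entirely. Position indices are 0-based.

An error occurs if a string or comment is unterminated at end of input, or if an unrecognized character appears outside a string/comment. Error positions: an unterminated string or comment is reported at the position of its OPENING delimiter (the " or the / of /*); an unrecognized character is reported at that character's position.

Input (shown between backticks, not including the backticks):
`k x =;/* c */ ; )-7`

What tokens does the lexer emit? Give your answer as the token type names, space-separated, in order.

pos=0: emit ID 'k' (now at pos=1)
pos=2: emit ID 'x' (now at pos=3)
pos=4: emit EQ '='
pos=5: emit SEMI ';'
pos=6: enter COMMENT mode (saw '/*')
exit COMMENT mode (now at pos=13)
pos=14: emit SEMI ';'
pos=16: emit RPAREN ')'
pos=17: emit MINUS '-'
pos=18: emit NUM '7' (now at pos=19)
DONE. 8 tokens: [ID, ID, EQ, SEMI, SEMI, RPAREN, MINUS, NUM]

Answer: ID ID EQ SEMI SEMI RPAREN MINUS NUM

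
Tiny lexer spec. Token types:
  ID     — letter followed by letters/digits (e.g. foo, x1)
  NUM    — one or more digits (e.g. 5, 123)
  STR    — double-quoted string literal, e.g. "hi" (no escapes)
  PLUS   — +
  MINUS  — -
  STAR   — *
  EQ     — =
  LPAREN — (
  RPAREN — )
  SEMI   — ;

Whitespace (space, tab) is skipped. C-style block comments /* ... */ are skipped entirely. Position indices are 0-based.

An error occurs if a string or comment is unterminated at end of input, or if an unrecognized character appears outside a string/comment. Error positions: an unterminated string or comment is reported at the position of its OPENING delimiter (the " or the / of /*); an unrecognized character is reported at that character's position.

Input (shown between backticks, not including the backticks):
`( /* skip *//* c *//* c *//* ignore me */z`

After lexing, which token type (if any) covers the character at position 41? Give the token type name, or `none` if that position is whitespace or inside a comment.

Answer: ID

Derivation:
pos=0: emit LPAREN '('
pos=2: enter COMMENT mode (saw '/*')
exit COMMENT mode (now at pos=12)
pos=12: enter COMMENT mode (saw '/*')
exit COMMENT mode (now at pos=19)
pos=19: enter COMMENT mode (saw '/*')
exit COMMENT mode (now at pos=26)
pos=26: enter COMMENT mode (saw '/*')
exit COMMENT mode (now at pos=41)
pos=41: emit ID 'z' (now at pos=42)
DONE. 2 tokens: [LPAREN, ID]
Position 41: char is 'z' -> ID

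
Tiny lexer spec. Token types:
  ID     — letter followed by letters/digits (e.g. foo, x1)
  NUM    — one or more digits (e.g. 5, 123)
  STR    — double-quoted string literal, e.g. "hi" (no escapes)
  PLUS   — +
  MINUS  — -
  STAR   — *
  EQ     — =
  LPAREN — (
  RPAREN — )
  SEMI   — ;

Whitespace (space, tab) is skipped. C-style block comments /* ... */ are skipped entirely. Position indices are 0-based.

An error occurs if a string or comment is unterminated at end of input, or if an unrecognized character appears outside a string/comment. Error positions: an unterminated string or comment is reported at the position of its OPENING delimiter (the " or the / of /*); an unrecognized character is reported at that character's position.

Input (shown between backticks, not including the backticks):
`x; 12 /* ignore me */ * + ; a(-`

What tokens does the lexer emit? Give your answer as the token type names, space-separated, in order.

Answer: ID SEMI NUM STAR PLUS SEMI ID LPAREN MINUS

Derivation:
pos=0: emit ID 'x' (now at pos=1)
pos=1: emit SEMI ';'
pos=3: emit NUM '12' (now at pos=5)
pos=6: enter COMMENT mode (saw '/*')
exit COMMENT mode (now at pos=21)
pos=22: emit STAR '*'
pos=24: emit PLUS '+'
pos=26: emit SEMI ';'
pos=28: emit ID 'a' (now at pos=29)
pos=29: emit LPAREN '('
pos=30: emit MINUS '-'
DONE. 9 tokens: [ID, SEMI, NUM, STAR, PLUS, SEMI, ID, LPAREN, MINUS]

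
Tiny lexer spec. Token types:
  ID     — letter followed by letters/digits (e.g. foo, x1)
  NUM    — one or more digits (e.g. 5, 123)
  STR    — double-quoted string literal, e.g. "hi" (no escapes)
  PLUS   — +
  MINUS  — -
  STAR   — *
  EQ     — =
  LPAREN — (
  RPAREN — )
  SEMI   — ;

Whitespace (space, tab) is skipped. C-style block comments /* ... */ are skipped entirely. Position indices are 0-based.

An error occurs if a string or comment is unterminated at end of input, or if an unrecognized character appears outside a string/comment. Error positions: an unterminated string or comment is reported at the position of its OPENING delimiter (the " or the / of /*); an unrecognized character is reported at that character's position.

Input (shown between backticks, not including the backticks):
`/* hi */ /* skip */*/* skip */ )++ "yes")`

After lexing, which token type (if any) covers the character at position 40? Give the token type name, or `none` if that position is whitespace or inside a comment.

Answer: RPAREN

Derivation:
pos=0: enter COMMENT mode (saw '/*')
exit COMMENT mode (now at pos=8)
pos=9: enter COMMENT mode (saw '/*')
exit COMMENT mode (now at pos=19)
pos=19: emit STAR '*'
pos=20: enter COMMENT mode (saw '/*')
exit COMMENT mode (now at pos=30)
pos=31: emit RPAREN ')'
pos=32: emit PLUS '+'
pos=33: emit PLUS '+'
pos=35: enter STRING mode
pos=35: emit STR "yes" (now at pos=40)
pos=40: emit RPAREN ')'
DONE. 6 tokens: [STAR, RPAREN, PLUS, PLUS, STR, RPAREN]
Position 40: char is ')' -> RPAREN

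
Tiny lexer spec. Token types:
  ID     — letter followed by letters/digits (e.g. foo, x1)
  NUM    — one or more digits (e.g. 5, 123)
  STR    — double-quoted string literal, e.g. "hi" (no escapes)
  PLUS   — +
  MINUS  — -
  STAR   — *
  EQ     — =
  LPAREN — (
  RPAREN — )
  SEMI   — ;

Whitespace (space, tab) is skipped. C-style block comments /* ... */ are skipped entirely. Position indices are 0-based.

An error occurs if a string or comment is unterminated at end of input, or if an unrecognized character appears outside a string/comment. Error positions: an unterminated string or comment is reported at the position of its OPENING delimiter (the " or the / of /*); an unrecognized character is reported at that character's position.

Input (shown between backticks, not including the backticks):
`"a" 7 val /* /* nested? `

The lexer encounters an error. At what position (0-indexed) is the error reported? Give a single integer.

pos=0: enter STRING mode
pos=0: emit STR "a" (now at pos=3)
pos=4: emit NUM '7' (now at pos=5)
pos=6: emit ID 'val' (now at pos=9)
pos=10: enter COMMENT mode (saw '/*')
pos=10: ERROR — unterminated comment (reached EOF)

Answer: 10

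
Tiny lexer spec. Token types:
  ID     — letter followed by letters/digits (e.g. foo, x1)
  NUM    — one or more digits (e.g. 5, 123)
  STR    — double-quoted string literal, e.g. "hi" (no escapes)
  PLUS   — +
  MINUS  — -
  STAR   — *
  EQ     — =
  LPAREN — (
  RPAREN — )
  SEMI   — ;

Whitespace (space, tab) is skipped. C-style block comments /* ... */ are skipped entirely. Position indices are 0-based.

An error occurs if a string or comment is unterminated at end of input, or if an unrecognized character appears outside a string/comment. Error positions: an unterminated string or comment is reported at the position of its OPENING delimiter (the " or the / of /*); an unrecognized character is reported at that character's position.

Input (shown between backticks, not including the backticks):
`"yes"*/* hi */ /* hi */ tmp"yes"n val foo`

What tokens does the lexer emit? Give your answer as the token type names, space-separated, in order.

pos=0: enter STRING mode
pos=0: emit STR "yes" (now at pos=5)
pos=5: emit STAR '*'
pos=6: enter COMMENT mode (saw '/*')
exit COMMENT mode (now at pos=14)
pos=15: enter COMMENT mode (saw '/*')
exit COMMENT mode (now at pos=23)
pos=24: emit ID 'tmp' (now at pos=27)
pos=27: enter STRING mode
pos=27: emit STR "yes" (now at pos=32)
pos=32: emit ID 'n' (now at pos=33)
pos=34: emit ID 'val' (now at pos=37)
pos=38: emit ID 'foo' (now at pos=41)
DONE. 7 tokens: [STR, STAR, ID, STR, ID, ID, ID]

Answer: STR STAR ID STR ID ID ID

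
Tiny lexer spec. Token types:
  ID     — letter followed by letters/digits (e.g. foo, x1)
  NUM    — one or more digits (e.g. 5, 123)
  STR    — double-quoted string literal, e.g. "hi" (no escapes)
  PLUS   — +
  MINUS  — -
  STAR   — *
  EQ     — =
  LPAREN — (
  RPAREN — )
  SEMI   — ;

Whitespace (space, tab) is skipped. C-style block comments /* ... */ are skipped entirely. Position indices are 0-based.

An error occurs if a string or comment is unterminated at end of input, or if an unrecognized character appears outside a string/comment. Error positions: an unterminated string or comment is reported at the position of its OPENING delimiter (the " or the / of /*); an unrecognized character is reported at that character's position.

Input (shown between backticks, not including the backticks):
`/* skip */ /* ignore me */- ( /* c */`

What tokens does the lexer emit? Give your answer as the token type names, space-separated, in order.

pos=0: enter COMMENT mode (saw '/*')
exit COMMENT mode (now at pos=10)
pos=11: enter COMMENT mode (saw '/*')
exit COMMENT mode (now at pos=26)
pos=26: emit MINUS '-'
pos=28: emit LPAREN '('
pos=30: enter COMMENT mode (saw '/*')
exit COMMENT mode (now at pos=37)
DONE. 2 tokens: [MINUS, LPAREN]

Answer: MINUS LPAREN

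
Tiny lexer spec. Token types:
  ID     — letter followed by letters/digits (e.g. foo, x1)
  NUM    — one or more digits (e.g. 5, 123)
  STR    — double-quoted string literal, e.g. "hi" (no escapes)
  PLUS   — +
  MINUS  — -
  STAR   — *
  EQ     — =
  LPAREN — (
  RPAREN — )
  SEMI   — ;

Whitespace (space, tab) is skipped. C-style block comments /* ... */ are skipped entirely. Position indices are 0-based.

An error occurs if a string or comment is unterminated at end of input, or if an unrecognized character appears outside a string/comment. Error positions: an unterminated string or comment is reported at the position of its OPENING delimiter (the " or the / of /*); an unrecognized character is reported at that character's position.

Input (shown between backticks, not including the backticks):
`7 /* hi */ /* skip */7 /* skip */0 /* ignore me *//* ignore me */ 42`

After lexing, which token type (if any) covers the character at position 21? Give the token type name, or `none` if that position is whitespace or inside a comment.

Answer: NUM

Derivation:
pos=0: emit NUM '7' (now at pos=1)
pos=2: enter COMMENT mode (saw '/*')
exit COMMENT mode (now at pos=10)
pos=11: enter COMMENT mode (saw '/*')
exit COMMENT mode (now at pos=21)
pos=21: emit NUM '7' (now at pos=22)
pos=23: enter COMMENT mode (saw '/*')
exit COMMENT mode (now at pos=33)
pos=33: emit NUM '0' (now at pos=34)
pos=35: enter COMMENT mode (saw '/*')
exit COMMENT mode (now at pos=50)
pos=50: enter COMMENT mode (saw '/*')
exit COMMENT mode (now at pos=65)
pos=66: emit NUM '42' (now at pos=68)
DONE. 4 tokens: [NUM, NUM, NUM, NUM]
Position 21: char is '7' -> NUM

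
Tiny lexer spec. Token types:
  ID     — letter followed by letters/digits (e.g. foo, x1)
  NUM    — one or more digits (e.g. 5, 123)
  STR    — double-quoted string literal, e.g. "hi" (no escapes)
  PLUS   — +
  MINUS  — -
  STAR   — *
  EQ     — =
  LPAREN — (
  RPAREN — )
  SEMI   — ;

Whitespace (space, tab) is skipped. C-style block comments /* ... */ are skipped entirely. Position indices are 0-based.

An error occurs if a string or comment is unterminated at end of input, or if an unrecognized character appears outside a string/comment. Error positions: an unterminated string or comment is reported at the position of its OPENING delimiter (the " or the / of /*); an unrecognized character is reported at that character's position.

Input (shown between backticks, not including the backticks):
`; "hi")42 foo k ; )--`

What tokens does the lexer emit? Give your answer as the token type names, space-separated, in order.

Answer: SEMI STR RPAREN NUM ID ID SEMI RPAREN MINUS MINUS

Derivation:
pos=0: emit SEMI ';'
pos=2: enter STRING mode
pos=2: emit STR "hi" (now at pos=6)
pos=6: emit RPAREN ')'
pos=7: emit NUM '42' (now at pos=9)
pos=10: emit ID 'foo' (now at pos=13)
pos=14: emit ID 'k' (now at pos=15)
pos=16: emit SEMI ';'
pos=18: emit RPAREN ')'
pos=19: emit MINUS '-'
pos=20: emit MINUS '-'
DONE. 10 tokens: [SEMI, STR, RPAREN, NUM, ID, ID, SEMI, RPAREN, MINUS, MINUS]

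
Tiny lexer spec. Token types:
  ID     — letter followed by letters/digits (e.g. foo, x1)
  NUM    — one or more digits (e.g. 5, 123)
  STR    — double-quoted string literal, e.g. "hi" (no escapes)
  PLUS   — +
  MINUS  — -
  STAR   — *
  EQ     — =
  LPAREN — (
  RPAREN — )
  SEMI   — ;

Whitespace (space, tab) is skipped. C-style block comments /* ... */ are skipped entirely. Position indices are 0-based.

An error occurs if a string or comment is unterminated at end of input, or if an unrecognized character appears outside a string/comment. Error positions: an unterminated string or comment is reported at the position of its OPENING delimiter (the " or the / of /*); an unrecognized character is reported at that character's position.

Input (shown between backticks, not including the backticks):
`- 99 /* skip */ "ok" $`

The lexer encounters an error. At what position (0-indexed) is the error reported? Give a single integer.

pos=0: emit MINUS '-'
pos=2: emit NUM '99' (now at pos=4)
pos=5: enter COMMENT mode (saw '/*')
exit COMMENT mode (now at pos=15)
pos=16: enter STRING mode
pos=16: emit STR "ok" (now at pos=20)
pos=21: ERROR — unrecognized char '$'

Answer: 21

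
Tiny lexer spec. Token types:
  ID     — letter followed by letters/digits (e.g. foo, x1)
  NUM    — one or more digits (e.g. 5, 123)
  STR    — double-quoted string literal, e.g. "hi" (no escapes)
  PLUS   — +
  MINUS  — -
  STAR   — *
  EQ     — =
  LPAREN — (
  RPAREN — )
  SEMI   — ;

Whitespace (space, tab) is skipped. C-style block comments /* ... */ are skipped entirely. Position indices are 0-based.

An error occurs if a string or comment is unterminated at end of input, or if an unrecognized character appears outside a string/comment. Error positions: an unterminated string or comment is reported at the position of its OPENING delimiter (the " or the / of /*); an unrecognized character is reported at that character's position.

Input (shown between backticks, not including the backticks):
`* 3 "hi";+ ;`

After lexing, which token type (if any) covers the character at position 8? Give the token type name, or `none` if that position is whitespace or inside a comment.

pos=0: emit STAR '*'
pos=2: emit NUM '3' (now at pos=3)
pos=4: enter STRING mode
pos=4: emit STR "hi" (now at pos=8)
pos=8: emit SEMI ';'
pos=9: emit PLUS '+'
pos=11: emit SEMI ';'
DONE. 6 tokens: [STAR, NUM, STR, SEMI, PLUS, SEMI]
Position 8: char is ';' -> SEMI

Answer: SEMI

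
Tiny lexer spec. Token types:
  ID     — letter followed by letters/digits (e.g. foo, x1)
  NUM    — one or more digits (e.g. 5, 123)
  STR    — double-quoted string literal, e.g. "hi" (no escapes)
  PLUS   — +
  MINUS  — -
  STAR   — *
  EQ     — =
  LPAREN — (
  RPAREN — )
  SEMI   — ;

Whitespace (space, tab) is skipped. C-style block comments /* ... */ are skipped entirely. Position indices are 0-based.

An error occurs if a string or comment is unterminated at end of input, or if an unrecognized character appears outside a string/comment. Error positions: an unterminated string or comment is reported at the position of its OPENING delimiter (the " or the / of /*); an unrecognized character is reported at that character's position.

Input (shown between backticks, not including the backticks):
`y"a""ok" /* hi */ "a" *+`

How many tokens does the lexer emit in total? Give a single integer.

pos=0: emit ID 'y' (now at pos=1)
pos=1: enter STRING mode
pos=1: emit STR "a" (now at pos=4)
pos=4: enter STRING mode
pos=4: emit STR "ok" (now at pos=8)
pos=9: enter COMMENT mode (saw '/*')
exit COMMENT mode (now at pos=17)
pos=18: enter STRING mode
pos=18: emit STR "a" (now at pos=21)
pos=22: emit STAR '*'
pos=23: emit PLUS '+'
DONE. 6 tokens: [ID, STR, STR, STR, STAR, PLUS]

Answer: 6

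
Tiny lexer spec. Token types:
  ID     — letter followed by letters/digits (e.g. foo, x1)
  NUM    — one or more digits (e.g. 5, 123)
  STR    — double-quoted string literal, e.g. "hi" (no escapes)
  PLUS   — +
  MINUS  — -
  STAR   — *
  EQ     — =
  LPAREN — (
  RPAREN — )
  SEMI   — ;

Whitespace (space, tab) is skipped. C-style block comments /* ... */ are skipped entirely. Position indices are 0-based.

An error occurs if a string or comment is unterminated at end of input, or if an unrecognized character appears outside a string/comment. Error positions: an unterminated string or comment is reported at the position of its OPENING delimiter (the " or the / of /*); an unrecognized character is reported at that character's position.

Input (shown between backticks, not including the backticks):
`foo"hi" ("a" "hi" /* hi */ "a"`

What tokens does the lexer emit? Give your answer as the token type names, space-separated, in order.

pos=0: emit ID 'foo' (now at pos=3)
pos=3: enter STRING mode
pos=3: emit STR "hi" (now at pos=7)
pos=8: emit LPAREN '('
pos=9: enter STRING mode
pos=9: emit STR "a" (now at pos=12)
pos=13: enter STRING mode
pos=13: emit STR "hi" (now at pos=17)
pos=18: enter COMMENT mode (saw '/*')
exit COMMENT mode (now at pos=26)
pos=27: enter STRING mode
pos=27: emit STR "a" (now at pos=30)
DONE. 6 tokens: [ID, STR, LPAREN, STR, STR, STR]

Answer: ID STR LPAREN STR STR STR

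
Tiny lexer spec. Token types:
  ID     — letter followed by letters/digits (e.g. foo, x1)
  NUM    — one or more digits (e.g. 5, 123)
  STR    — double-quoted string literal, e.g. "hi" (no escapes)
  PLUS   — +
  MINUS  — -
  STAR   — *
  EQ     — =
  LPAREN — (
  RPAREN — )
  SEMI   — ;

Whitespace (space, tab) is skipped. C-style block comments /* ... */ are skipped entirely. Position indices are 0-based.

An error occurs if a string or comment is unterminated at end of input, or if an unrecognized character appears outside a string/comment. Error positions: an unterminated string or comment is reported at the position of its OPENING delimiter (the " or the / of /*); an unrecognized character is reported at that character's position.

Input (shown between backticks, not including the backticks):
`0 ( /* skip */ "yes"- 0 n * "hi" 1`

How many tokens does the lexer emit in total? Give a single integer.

pos=0: emit NUM '0' (now at pos=1)
pos=2: emit LPAREN '('
pos=4: enter COMMENT mode (saw '/*')
exit COMMENT mode (now at pos=14)
pos=15: enter STRING mode
pos=15: emit STR "yes" (now at pos=20)
pos=20: emit MINUS '-'
pos=22: emit NUM '0' (now at pos=23)
pos=24: emit ID 'n' (now at pos=25)
pos=26: emit STAR '*'
pos=28: enter STRING mode
pos=28: emit STR "hi" (now at pos=32)
pos=33: emit NUM '1' (now at pos=34)
DONE. 9 tokens: [NUM, LPAREN, STR, MINUS, NUM, ID, STAR, STR, NUM]

Answer: 9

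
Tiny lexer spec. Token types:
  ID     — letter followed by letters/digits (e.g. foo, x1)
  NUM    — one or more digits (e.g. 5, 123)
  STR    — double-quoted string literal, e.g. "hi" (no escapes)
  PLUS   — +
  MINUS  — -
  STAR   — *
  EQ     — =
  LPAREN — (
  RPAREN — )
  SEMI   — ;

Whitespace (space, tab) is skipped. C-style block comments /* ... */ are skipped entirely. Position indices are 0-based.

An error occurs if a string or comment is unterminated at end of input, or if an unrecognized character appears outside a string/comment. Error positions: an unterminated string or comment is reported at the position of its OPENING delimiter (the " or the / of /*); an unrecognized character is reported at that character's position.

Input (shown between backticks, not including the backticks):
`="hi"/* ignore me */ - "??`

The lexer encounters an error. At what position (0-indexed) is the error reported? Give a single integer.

pos=0: emit EQ '='
pos=1: enter STRING mode
pos=1: emit STR "hi" (now at pos=5)
pos=5: enter COMMENT mode (saw '/*')
exit COMMENT mode (now at pos=20)
pos=21: emit MINUS '-'
pos=23: enter STRING mode
pos=23: ERROR — unterminated string

Answer: 23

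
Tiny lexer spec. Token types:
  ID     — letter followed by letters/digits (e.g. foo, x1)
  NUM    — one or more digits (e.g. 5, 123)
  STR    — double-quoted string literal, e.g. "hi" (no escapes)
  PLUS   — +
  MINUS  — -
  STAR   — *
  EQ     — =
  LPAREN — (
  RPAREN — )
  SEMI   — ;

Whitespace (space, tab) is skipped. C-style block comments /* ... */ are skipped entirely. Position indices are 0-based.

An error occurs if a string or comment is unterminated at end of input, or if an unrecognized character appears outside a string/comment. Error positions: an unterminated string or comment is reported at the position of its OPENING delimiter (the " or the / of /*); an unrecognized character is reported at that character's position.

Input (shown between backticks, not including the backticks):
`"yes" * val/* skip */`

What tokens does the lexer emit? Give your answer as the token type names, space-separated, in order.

Answer: STR STAR ID

Derivation:
pos=0: enter STRING mode
pos=0: emit STR "yes" (now at pos=5)
pos=6: emit STAR '*'
pos=8: emit ID 'val' (now at pos=11)
pos=11: enter COMMENT mode (saw '/*')
exit COMMENT mode (now at pos=21)
DONE. 3 tokens: [STR, STAR, ID]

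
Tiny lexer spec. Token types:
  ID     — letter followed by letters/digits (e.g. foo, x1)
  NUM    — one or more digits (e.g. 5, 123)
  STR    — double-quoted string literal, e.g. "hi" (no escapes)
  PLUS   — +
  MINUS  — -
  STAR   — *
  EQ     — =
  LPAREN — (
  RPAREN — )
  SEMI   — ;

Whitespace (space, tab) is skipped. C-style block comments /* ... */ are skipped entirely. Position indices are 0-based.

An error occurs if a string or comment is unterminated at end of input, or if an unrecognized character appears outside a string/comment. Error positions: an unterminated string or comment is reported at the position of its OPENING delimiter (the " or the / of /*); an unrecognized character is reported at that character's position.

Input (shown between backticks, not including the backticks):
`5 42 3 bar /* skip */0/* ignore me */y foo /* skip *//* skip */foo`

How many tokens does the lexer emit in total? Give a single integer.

pos=0: emit NUM '5' (now at pos=1)
pos=2: emit NUM '42' (now at pos=4)
pos=5: emit NUM '3' (now at pos=6)
pos=7: emit ID 'bar' (now at pos=10)
pos=11: enter COMMENT mode (saw '/*')
exit COMMENT mode (now at pos=21)
pos=21: emit NUM '0' (now at pos=22)
pos=22: enter COMMENT mode (saw '/*')
exit COMMENT mode (now at pos=37)
pos=37: emit ID 'y' (now at pos=38)
pos=39: emit ID 'foo' (now at pos=42)
pos=43: enter COMMENT mode (saw '/*')
exit COMMENT mode (now at pos=53)
pos=53: enter COMMENT mode (saw '/*')
exit COMMENT mode (now at pos=63)
pos=63: emit ID 'foo' (now at pos=66)
DONE. 8 tokens: [NUM, NUM, NUM, ID, NUM, ID, ID, ID]

Answer: 8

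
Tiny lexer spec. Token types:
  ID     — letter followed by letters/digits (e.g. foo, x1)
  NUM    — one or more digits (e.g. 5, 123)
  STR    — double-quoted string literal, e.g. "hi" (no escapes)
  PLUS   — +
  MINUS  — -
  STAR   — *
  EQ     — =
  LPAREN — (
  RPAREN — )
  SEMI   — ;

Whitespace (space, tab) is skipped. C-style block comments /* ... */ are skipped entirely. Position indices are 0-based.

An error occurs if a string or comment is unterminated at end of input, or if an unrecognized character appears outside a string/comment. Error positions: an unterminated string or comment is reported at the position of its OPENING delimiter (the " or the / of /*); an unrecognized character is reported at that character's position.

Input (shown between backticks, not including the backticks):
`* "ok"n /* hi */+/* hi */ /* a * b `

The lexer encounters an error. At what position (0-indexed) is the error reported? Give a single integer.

Answer: 26

Derivation:
pos=0: emit STAR '*'
pos=2: enter STRING mode
pos=2: emit STR "ok" (now at pos=6)
pos=6: emit ID 'n' (now at pos=7)
pos=8: enter COMMENT mode (saw '/*')
exit COMMENT mode (now at pos=16)
pos=16: emit PLUS '+'
pos=17: enter COMMENT mode (saw '/*')
exit COMMENT mode (now at pos=25)
pos=26: enter COMMENT mode (saw '/*')
pos=26: ERROR — unterminated comment (reached EOF)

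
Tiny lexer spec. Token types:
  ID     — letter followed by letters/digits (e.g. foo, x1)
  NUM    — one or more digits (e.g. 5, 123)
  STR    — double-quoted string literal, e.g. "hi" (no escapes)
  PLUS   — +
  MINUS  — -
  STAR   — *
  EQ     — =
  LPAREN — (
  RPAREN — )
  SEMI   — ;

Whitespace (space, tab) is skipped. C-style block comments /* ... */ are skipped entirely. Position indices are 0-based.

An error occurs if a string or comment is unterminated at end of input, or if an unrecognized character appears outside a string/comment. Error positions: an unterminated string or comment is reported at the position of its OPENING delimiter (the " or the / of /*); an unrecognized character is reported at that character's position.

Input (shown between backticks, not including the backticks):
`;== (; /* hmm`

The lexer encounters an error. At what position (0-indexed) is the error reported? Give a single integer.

Answer: 7

Derivation:
pos=0: emit SEMI ';'
pos=1: emit EQ '='
pos=2: emit EQ '='
pos=4: emit LPAREN '('
pos=5: emit SEMI ';'
pos=7: enter COMMENT mode (saw '/*')
pos=7: ERROR — unterminated comment (reached EOF)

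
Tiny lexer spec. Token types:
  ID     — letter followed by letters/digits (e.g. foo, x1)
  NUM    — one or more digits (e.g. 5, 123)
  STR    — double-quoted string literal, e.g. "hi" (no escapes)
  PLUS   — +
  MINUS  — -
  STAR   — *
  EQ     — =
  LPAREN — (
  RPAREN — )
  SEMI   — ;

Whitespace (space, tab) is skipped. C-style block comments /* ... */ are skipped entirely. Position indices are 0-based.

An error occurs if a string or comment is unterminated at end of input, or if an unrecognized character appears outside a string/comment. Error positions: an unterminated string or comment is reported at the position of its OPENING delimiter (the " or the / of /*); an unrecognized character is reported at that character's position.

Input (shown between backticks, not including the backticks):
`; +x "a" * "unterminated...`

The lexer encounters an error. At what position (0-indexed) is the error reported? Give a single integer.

pos=0: emit SEMI ';'
pos=2: emit PLUS '+'
pos=3: emit ID 'x' (now at pos=4)
pos=5: enter STRING mode
pos=5: emit STR "a" (now at pos=8)
pos=9: emit STAR '*'
pos=11: enter STRING mode
pos=11: ERROR — unterminated string

Answer: 11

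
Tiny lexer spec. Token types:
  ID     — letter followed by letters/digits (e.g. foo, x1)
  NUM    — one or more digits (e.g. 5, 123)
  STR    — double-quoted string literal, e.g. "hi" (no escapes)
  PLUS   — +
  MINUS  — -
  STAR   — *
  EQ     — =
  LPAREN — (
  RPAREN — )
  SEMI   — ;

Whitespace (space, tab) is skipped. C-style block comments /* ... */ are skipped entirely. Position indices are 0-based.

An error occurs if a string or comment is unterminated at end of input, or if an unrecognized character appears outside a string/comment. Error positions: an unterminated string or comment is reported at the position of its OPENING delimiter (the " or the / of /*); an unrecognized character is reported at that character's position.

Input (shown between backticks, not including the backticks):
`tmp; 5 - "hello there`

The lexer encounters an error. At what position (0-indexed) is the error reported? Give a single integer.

pos=0: emit ID 'tmp' (now at pos=3)
pos=3: emit SEMI ';'
pos=5: emit NUM '5' (now at pos=6)
pos=7: emit MINUS '-'
pos=9: enter STRING mode
pos=9: ERROR — unterminated string

Answer: 9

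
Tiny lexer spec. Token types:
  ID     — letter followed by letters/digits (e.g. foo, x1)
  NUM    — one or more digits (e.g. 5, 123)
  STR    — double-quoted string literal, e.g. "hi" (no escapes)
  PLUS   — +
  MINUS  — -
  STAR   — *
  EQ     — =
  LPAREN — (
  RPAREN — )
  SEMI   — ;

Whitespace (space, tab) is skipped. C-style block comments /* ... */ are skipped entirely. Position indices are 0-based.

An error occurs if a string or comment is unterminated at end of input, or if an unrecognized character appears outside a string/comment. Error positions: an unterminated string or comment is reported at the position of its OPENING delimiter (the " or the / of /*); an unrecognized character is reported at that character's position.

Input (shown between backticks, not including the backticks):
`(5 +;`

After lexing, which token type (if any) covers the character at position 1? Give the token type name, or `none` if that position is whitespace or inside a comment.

Answer: NUM

Derivation:
pos=0: emit LPAREN '('
pos=1: emit NUM '5' (now at pos=2)
pos=3: emit PLUS '+'
pos=4: emit SEMI ';'
DONE. 4 tokens: [LPAREN, NUM, PLUS, SEMI]
Position 1: char is '5' -> NUM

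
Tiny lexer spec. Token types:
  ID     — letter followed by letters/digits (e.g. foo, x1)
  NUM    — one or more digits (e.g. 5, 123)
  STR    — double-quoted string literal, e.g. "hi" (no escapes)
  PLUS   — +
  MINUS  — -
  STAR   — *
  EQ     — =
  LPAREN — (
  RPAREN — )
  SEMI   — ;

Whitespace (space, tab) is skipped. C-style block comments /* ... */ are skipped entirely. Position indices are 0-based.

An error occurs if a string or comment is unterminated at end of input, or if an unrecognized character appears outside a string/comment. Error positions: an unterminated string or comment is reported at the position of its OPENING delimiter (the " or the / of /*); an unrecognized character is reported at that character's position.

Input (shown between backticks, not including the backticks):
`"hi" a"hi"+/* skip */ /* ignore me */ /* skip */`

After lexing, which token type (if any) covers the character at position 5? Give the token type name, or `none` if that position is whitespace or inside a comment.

pos=0: enter STRING mode
pos=0: emit STR "hi" (now at pos=4)
pos=5: emit ID 'a' (now at pos=6)
pos=6: enter STRING mode
pos=6: emit STR "hi" (now at pos=10)
pos=10: emit PLUS '+'
pos=11: enter COMMENT mode (saw '/*')
exit COMMENT mode (now at pos=21)
pos=22: enter COMMENT mode (saw '/*')
exit COMMENT mode (now at pos=37)
pos=38: enter COMMENT mode (saw '/*')
exit COMMENT mode (now at pos=48)
DONE. 4 tokens: [STR, ID, STR, PLUS]
Position 5: char is 'a' -> ID

Answer: ID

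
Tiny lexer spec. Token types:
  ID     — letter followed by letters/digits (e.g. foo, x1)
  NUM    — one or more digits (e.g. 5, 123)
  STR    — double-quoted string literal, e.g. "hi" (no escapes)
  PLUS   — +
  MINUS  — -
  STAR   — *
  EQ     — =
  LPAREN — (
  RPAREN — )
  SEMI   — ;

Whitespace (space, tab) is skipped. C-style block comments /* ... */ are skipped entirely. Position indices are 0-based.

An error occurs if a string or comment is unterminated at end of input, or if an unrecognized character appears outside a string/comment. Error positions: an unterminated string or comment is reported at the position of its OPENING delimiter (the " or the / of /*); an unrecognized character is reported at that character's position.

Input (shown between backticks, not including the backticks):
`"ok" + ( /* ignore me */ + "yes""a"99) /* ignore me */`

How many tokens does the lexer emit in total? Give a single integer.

Answer: 8

Derivation:
pos=0: enter STRING mode
pos=0: emit STR "ok" (now at pos=4)
pos=5: emit PLUS '+'
pos=7: emit LPAREN '('
pos=9: enter COMMENT mode (saw '/*')
exit COMMENT mode (now at pos=24)
pos=25: emit PLUS '+'
pos=27: enter STRING mode
pos=27: emit STR "yes" (now at pos=32)
pos=32: enter STRING mode
pos=32: emit STR "a" (now at pos=35)
pos=35: emit NUM '99' (now at pos=37)
pos=37: emit RPAREN ')'
pos=39: enter COMMENT mode (saw '/*')
exit COMMENT mode (now at pos=54)
DONE. 8 tokens: [STR, PLUS, LPAREN, PLUS, STR, STR, NUM, RPAREN]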